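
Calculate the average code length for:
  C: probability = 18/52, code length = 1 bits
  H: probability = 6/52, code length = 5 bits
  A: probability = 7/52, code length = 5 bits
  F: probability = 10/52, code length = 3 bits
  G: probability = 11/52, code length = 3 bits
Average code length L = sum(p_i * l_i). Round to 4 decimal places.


Weighted contributions p_i * l_i:
  C: (18/52) * 1 = 18/52
  H: (6/52) * 5 = 30/52
  A: (7/52) * 5 = 35/52
  F: (10/52) * 3 = 30/52
  G: (11/52) * 3 = 33/52
Sum = (18 + 30 + 35 + 30 + 33)/52 = 146/52

L = 146/52 = 2.8077 bits/symbol


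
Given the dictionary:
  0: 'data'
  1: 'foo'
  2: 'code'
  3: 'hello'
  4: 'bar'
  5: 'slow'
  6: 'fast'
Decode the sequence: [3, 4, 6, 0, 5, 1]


Look up each index in the dictionary:
  3 -> 'hello'
  4 -> 'bar'
  6 -> 'fast'
  0 -> 'data'
  5 -> 'slow'
  1 -> 'foo'

Decoded: "hello bar fast data slow foo"


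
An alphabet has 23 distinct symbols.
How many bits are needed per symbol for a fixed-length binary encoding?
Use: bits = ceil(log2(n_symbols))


log2(23) = 4.5236
Bracket: 2^4 = 16 < 23 <= 2^5 = 32
So ceil(log2(23)) = 5

bits = ceil(log2(23)) = ceil(4.5236) = 5 bits


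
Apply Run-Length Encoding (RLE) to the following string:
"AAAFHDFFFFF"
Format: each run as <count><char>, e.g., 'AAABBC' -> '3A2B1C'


Scanning runs left to right:
  i=0: run of 'A' x 3 -> '3A'
  i=3: run of 'F' x 1 -> '1F'
  i=4: run of 'H' x 1 -> '1H'
  i=5: run of 'D' x 1 -> '1D'
  i=6: run of 'F' x 5 -> '5F'

RLE = 3A1F1H1D5F


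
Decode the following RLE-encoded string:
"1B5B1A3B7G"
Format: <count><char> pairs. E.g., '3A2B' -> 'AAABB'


Expanding each <count><char> pair:
  1B -> 'B'
  5B -> 'BBBBB'
  1A -> 'A'
  3B -> 'BBB'
  7G -> 'GGGGGGG'

Decoded = BBBBBBABBBGGGGGGG


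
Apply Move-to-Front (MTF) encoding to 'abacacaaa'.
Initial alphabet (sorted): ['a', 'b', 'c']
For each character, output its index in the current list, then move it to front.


MTF encoding:
'a': index 0 in ['a', 'b', 'c'] -> ['a', 'b', 'c']
'b': index 1 in ['a', 'b', 'c'] -> ['b', 'a', 'c']
'a': index 1 in ['b', 'a', 'c'] -> ['a', 'b', 'c']
'c': index 2 in ['a', 'b', 'c'] -> ['c', 'a', 'b']
'a': index 1 in ['c', 'a', 'b'] -> ['a', 'c', 'b']
'c': index 1 in ['a', 'c', 'b'] -> ['c', 'a', 'b']
'a': index 1 in ['c', 'a', 'b'] -> ['a', 'c', 'b']
'a': index 0 in ['a', 'c', 'b'] -> ['a', 'c', 'b']
'a': index 0 in ['a', 'c', 'b'] -> ['a', 'c', 'b']


Output: [0, 1, 1, 2, 1, 1, 1, 0, 0]


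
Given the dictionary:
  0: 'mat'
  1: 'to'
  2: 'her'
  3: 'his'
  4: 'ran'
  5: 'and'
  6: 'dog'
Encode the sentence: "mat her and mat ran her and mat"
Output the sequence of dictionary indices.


Look up each word in the dictionary:
  'mat' -> 0
  'her' -> 2
  'and' -> 5
  'mat' -> 0
  'ran' -> 4
  'her' -> 2
  'and' -> 5
  'mat' -> 0

Encoded: [0, 2, 5, 0, 4, 2, 5, 0]


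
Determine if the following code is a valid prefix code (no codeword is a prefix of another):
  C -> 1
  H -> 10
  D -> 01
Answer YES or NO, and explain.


Checking each pair (does one codeword prefix another?):
  C='1' vs H='10': prefix -- VIOLATION

NO -- this is NOT a valid prefix code. C (1) is a prefix of H (10).


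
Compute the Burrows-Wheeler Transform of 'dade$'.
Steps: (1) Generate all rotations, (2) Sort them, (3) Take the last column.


Rotations (sorted):
  0: $dade -> last char: e
  1: ade$d -> last char: d
  2: dade$ -> last char: $
  3: de$da -> last char: a
  4: e$dad -> last char: d


BWT = ed$ad


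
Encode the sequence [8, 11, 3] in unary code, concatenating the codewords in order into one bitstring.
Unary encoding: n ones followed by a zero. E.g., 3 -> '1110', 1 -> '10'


Encode each number as n ones followed by a terminating 0:
  8 -> 111111110 (9 bits)
  11 -> 111111111110 (12 bits)
  3 -> 1110 (4 bits)
Total length = 9 + 12 + 4 = 25 bits.

Unary([8, 11, 3]) = 1111111101111111111101110 (25 bits)


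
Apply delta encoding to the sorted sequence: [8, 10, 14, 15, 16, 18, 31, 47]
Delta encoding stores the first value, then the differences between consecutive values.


First value: 8
Deltas:
  10 - 8 = 2
  14 - 10 = 4
  15 - 14 = 1
  16 - 15 = 1
  18 - 16 = 2
  31 - 18 = 13
  47 - 31 = 16


Delta encoded: [8, 2, 4, 1, 1, 2, 13, 16]


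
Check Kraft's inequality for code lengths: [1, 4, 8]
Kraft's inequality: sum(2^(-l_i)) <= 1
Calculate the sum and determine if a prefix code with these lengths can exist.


Sum = 2^(-1) + 2^(-4) + 2^(-8)
    = 0.5 + 0.0625 + 0.00390625
    = 145/256 = 0.56640625
Since 0.56640625 <= 1, Kraft's inequality IS satisfied.
A prefix code with these lengths CAN exist.

Kraft sum = 0.56640625. Satisfied.


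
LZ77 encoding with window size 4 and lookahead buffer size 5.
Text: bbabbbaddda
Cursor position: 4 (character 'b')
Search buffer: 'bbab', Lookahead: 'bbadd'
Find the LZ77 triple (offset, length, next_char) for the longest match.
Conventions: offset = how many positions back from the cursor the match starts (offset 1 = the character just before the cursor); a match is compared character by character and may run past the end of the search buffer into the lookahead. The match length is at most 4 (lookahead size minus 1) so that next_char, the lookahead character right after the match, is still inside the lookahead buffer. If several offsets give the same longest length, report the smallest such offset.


Try each offset into the search buffer:
  offset=1 (pos 3, char 'b'): match length 2
  offset=2 (pos 2, char 'a'): match length 0
  offset=3 (pos 1, char 'b'): match length 1
  offset=4 (pos 0, char 'b'): match length 3
Longest match has length 3 at offset 4.
next_char = character at position 4 + 3 = 7 -> 'd'

Best match: offset=4, length=3 (matching 'bba' starting at position 0)
LZ77 triple: (4, 3, 'd')


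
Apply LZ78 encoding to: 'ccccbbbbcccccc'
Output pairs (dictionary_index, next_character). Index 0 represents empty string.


LZ78 encoding steps:
Dictionary: {0: ''}
Step 1: w='' (idx 0), next='c' -> output (0, 'c'), add 'c' as idx 1
Step 2: w='c' (idx 1), next='c' -> output (1, 'c'), add 'cc' as idx 2
Step 3: w='c' (idx 1), next='b' -> output (1, 'b'), add 'cb' as idx 3
Step 4: w='' (idx 0), next='b' -> output (0, 'b'), add 'b' as idx 4
Step 5: w='b' (idx 4), next='b' -> output (4, 'b'), add 'bb' as idx 5
Step 6: w='cc' (idx 2), next='c' -> output (2, 'c'), add 'ccc' as idx 6
Step 7: w='ccc' (idx 6), end of input -> output (6, '')


Encoded: [(0, 'c'), (1, 'c'), (1, 'b'), (0, 'b'), (4, 'b'), (2, 'c'), (6, '')]


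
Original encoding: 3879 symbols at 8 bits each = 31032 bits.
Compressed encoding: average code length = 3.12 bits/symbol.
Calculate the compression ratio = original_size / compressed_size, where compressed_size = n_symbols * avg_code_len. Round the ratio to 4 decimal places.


original_size = n_symbols * orig_bits = 3879 * 8 = 31032 bits
compressed_size = n_symbols * avg_code_len = 3879 * 3.12 = 12102.48 bits
ratio = original_size / compressed_size = 31032 / 12102.48 = 2.5641

Compression ratio = 2.5641


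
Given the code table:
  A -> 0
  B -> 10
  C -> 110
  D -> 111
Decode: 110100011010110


Decoding:
110 -> C
10 -> B
0 -> A
0 -> A
110 -> C
10 -> B
110 -> C


Result: CBAACBC


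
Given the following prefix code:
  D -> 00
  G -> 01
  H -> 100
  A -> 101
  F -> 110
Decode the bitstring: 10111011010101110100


Decoding step by step:
Bits 101 -> A
Bits 110 -> F
Bits 110 -> F
Bits 101 -> A
Bits 01 -> G
Bits 110 -> F
Bits 100 -> H


Decoded message: AFFAGFH


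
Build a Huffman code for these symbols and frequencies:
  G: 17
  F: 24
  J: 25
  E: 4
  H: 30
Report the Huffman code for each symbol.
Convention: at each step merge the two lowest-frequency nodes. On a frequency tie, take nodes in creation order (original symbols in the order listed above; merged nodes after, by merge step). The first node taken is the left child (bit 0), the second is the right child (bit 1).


Huffman tree construction:
Step 1: Merge E(4) + G(17) = 21
Step 2: Merge (E+G)(21) + F(24) = 45
Step 3: Merge J(25) + H(30) = 55
Step 4: Merge ((E+G)+F)(45) + (J+H)(55) = 100
Read each symbol's code off the tree from the root (left child = 0, right child = 1).

Codes:
  G: 001 (length 3)
  F: 01 (length 2)
  J: 10 (length 2)
  E: 000 (length 3)
  H: 11 (length 2)
Average code length: 221/100 = 2.2100 bits/symbol


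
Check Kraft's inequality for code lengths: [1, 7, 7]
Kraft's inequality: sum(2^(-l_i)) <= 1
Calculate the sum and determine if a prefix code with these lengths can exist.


Sum = 2^(-1) + 2^(-7) + 2^(-7)
    = 0.5 + 0.0078125 + 0.0078125
    = 66/128 = 0.515625
Since 0.515625 <= 1, Kraft's inequality IS satisfied.
A prefix code with these lengths CAN exist.

Kraft sum = 0.515625. Satisfied.


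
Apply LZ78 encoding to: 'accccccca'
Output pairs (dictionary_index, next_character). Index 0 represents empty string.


LZ78 encoding steps:
Dictionary: {0: ''}
Step 1: w='' (idx 0), next='a' -> output (0, 'a'), add 'a' as idx 1
Step 2: w='' (idx 0), next='c' -> output (0, 'c'), add 'c' as idx 2
Step 3: w='c' (idx 2), next='c' -> output (2, 'c'), add 'cc' as idx 3
Step 4: w='cc' (idx 3), next='c' -> output (3, 'c'), add 'ccc' as idx 4
Step 5: w='c' (idx 2), next='a' -> output (2, 'a'), add 'ca' as idx 5


Encoded: [(0, 'a'), (0, 'c'), (2, 'c'), (3, 'c'), (2, 'a')]


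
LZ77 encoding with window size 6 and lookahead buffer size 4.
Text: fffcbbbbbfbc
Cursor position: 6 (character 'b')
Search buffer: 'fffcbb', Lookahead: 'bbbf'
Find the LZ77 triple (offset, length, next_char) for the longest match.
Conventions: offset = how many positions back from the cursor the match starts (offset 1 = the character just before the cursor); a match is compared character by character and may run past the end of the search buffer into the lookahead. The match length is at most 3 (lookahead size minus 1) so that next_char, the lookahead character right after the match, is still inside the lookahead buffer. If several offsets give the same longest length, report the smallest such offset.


Try each offset into the search buffer:
  offset=1 (pos 5, char 'b'): match length 3
  offset=2 (pos 4, char 'b'): match length 3
  offset=3 (pos 3, char 'c'): match length 0
  offset=4 (pos 2, char 'f'): match length 0
  offset=5 (pos 1, char 'f'): match length 0
  offset=6 (pos 0, char 'f'): match length 0
Longest match has length 3, found at offsets 1, 2; take the smallest, offset 1.
next_char = character at position 6 + 3 = 9 -> 'f'

Best match: offset=1, length=3 (matching 'bbb' starting at position 5)
LZ77 triple: (1, 3, 'f')


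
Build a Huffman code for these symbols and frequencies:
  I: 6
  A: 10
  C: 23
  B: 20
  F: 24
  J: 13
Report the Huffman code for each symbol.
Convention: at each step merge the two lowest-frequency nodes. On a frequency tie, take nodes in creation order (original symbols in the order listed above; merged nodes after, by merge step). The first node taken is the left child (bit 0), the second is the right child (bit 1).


Huffman tree construction:
Step 1: Merge I(6) + A(10) = 16
Step 2: Merge J(13) + (I+A)(16) = 29
Step 3: Merge B(20) + C(23) = 43
Step 4: Merge F(24) + (J+(I+A))(29) = 53
Step 5: Merge (B+C)(43) + (F+(J+(I+A)))(53) = 96
Read each symbol's code off the tree from the root (left child = 0, right child = 1).

Codes:
  I: 1110 (length 4)
  A: 1111 (length 4)
  C: 01 (length 2)
  B: 00 (length 2)
  F: 10 (length 2)
  J: 110 (length 3)
Average code length: 237/96 = 2.4688 bits/symbol


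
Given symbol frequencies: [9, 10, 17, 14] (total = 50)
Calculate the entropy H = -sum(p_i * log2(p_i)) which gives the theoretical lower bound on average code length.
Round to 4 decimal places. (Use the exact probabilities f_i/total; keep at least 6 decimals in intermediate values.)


Per-symbol terms -p_i * log2(p_i) with p_i = f_i/50:
  p = 9/50 = 0.180000: log2(p) = -2.473931, -p*log2(p) = 0.445308
  p = 10/50 = 0.200000: log2(p) = -2.321928, -p*log2(p) = 0.464386
  p = 17/50 = 0.340000: log2(p) = -1.556393, -p*log2(p) = 0.529174
  p = 14/50 = 0.280000: log2(p) = -1.836501, -p*log2(p) = 0.514220
H = 0.445308 + 0.464386 + 0.529174 + 0.514220 = 1.953088

H = 1.9531 bits/symbol


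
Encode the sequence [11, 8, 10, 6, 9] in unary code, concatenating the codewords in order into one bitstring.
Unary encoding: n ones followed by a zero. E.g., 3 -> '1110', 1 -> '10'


Encode each number as n ones followed by a terminating 0:
  11 -> 111111111110 (12 bits)
  8 -> 111111110 (9 bits)
  10 -> 11111111110 (11 bits)
  6 -> 1111110 (7 bits)
  9 -> 1111111110 (10 bits)
Total length = 12 + 9 + 11 + 7 + 10 = 49 bits.

Unary([11, 8, 10, 6, 9]) = 1111111111101111111101111111111011111101111111110 (49 bits)


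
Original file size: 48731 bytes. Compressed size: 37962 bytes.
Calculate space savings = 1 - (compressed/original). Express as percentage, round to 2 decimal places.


ratio = compressed/original = 37962/48731 = 0.779011
savings = 1 - ratio = 1 - 0.779011 = 0.220989
as a percentage: 0.220989 * 100 = 22.1%

Space savings = 1 - 37962/48731 = 22.1%


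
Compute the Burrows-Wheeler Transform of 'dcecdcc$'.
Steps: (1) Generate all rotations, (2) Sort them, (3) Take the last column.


Rotations (sorted):
  0: $dcecdcc -> last char: c
  1: c$dcecdc -> last char: c
  2: cc$dcecd -> last char: d
  3: cdcc$dce -> last char: e
  4: cecdcc$d -> last char: d
  5: dcc$dcec -> last char: c
  6: dcecdcc$ -> last char: $
  7: ecdcc$dc -> last char: c


BWT = ccdedc$c


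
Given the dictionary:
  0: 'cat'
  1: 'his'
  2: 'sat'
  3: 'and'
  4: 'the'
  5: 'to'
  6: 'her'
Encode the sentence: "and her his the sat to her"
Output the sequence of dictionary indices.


Look up each word in the dictionary:
  'and' -> 3
  'her' -> 6
  'his' -> 1
  'the' -> 4
  'sat' -> 2
  'to' -> 5
  'her' -> 6

Encoded: [3, 6, 1, 4, 2, 5, 6]


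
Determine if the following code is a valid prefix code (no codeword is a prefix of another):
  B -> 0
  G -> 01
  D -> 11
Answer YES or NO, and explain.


Checking each pair (does one codeword prefix another?):
  B='0' vs G='01': prefix -- VIOLATION

NO -- this is NOT a valid prefix code. B (0) is a prefix of G (01).


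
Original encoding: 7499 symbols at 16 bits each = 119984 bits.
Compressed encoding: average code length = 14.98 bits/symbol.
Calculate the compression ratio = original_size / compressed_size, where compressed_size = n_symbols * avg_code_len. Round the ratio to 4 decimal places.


original_size = n_symbols * orig_bits = 7499 * 16 = 119984 bits
compressed_size = n_symbols * avg_code_len = 7499 * 14.98 = 112335.02 bits
ratio = original_size / compressed_size = 119984 / 112335.02 = 1.0681

Compression ratio = 1.0681


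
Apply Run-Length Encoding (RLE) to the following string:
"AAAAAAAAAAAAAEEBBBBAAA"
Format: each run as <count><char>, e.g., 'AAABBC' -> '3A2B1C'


Scanning runs left to right:
  i=0: run of 'A' x 13 -> '13A'
  i=13: run of 'E' x 2 -> '2E'
  i=15: run of 'B' x 4 -> '4B'
  i=19: run of 'A' x 3 -> '3A'

RLE = 13A2E4B3A


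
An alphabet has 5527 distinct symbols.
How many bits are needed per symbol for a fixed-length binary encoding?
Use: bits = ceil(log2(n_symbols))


log2(5527) = 12.4323
Bracket: 2^12 = 4096 < 5527 <= 2^13 = 8192
So ceil(log2(5527)) = 13

bits = ceil(log2(5527)) = ceil(12.4323) = 13 bits


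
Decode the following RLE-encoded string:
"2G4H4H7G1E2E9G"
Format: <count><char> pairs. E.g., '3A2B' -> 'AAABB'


Expanding each <count><char> pair:
  2G -> 'GG'
  4H -> 'HHHH'
  4H -> 'HHHH'
  7G -> 'GGGGGGG'
  1E -> 'E'
  2E -> 'EE'
  9G -> 'GGGGGGGGG'

Decoded = GGHHHHHHHHGGGGGGGEEEGGGGGGGGG


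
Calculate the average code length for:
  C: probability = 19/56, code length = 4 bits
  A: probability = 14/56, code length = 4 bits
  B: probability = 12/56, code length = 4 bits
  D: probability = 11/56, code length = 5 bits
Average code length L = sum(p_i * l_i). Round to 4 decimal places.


Weighted contributions p_i * l_i:
  C: (19/56) * 4 = 76/56
  A: (14/56) * 4 = 56/56
  B: (12/56) * 4 = 48/56
  D: (11/56) * 5 = 55/56
Sum = (76 + 56 + 48 + 55)/56 = 235/56

L = 235/56 = 4.1964 bits/symbol


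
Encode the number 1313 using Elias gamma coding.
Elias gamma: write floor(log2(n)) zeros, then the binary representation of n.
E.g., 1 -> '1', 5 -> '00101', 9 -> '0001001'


num_bits = floor(log2(1313)) + 1 = 11
leading_zeros = num_bits - 1 = 10
binary(1313) = 10100100001

Elias gamma(1313) = '0000000000' + '10100100001' = 000000000010100100001 (21 bits)


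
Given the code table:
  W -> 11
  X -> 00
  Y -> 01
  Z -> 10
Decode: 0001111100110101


Decoding:
00 -> X
01 -> Y
11 -> W
11 -> W
00 -> X
11 -> W
01 -> Y
01 -> Y


Result: XYWWXWYY


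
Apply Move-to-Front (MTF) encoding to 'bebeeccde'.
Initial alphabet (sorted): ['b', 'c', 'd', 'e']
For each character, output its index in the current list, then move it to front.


MTF encoding:
'b': index 0 in ['b', 'c', 'd', 'e'] -> ['b', 'c', 'd', 'e']
'e': index 3 in ['b', 'c', 'd', 'e'] -> ['e', 'b', 'c', 'd']
'b': index 1 in ['e', 'b', 'c', 'd'] -> ['b', 'e', 'c', 'd']
'e': index 1 in ['b', 'e', 'c', 'd'] -> ['e', 'b', 'c', 'd']
'e': index 0 in ['e', 'b', 'c', 'd'] -> ['e', 'b', 'c', 'd']
'c': index 2 in ['e', 'b', 'c', 'd'] -> ['c', 'e', 'b', 'd']
'c': index 0 in ['c', 'e', 'b', 'd'] -> ['c', 'e', 'b', 'd']
'd': index 3 in ['c', 'e', 'b', 'd'] -> ['d', 'c', 'e', 'b']
'e': index 2 in ['d', 'c', 'e', 'b'] -> ['e', 'd', 'c', 'b']


Output: [0, 3, 1, 1, 0, 2, 0, 3, 2]


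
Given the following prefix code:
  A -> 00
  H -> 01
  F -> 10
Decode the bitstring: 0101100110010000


Decoding step by step:
Bits 01 -> H
Bits 01 -> H
Bits 10 -> F
Bits 01 -> H
Bits 10 -> F
Bits 01 -> H
Bits 00 -> A
Bits 00 -> A


Decoded message: HHFHFHAA


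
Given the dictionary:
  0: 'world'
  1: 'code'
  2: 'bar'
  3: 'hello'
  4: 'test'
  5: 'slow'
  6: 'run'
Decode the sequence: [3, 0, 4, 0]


Look up each index in the dictionary:
  3 -> 'hello'
  0 -> 'world'
  4 -> 'test'
  0 -> 'world'

Decoded: "hello world test world"


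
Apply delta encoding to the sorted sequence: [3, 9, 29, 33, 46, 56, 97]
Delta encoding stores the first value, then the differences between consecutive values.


First value: 3
Deltas:
  9 - 3 = 6
  29 - 9 = 20
  33 - 29 = 4
  46 - 33 = 13
  56 - 46 = 10
  97 - 56 = 41


Delta encoded: [3, 6, 20, 4, 13, 10, 41]


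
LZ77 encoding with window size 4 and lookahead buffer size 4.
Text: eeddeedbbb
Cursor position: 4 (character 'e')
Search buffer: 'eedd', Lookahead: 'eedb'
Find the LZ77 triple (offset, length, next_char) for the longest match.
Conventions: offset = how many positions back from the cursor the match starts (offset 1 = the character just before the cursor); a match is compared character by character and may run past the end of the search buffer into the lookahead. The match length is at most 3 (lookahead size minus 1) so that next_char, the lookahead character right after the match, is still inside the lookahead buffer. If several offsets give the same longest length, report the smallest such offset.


Try each offset into the search buffer:
  offset=1 (pos 3, char 'd'): match length 0
  offset=2 (pos 2, char 'd'): match length 0
  offset=3 (pos 1, char 'e'): match length 1
  offset=4 (pos 0, char 'e'): match length 3
Longest match has length 3 at offset 4.
next_char = character at position 4 + 3 = 7 -> 'b'

Best match: offset=4, length=3 (matching 'eed' starting at position 0)
LZ77 triple: (4, 3, 'b')


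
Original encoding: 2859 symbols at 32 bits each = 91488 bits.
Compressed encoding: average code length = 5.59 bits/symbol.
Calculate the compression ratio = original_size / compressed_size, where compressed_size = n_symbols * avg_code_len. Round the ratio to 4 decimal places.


original_size = n_symbols * orig_bits = 2859 * 32 = 91488 bits
compressed_size = n_symbols * avg_code_len = 2859 * 5.59 = 15981.81 bits
ratio = original_size / compressed_size = 91488 / 15981.81 = 5.7245

Compression ratio = 5.7245


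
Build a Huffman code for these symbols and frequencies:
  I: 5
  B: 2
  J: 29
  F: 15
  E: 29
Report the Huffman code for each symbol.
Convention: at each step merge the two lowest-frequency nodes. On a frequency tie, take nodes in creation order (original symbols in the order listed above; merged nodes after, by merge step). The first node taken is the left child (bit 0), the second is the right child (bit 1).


Huffman tree construction:
Step 1: Merge B(2) + I(5) = 7
Step 2: Merge (B+I)(7) + F(15) = 22
Step 3: Merge ((B+I)+F)(22) + J(29) = 51
Step 4: Merge E(29) + (((B+I)+F)+J)(51) = 80
Read each symbol's code off the tree from the root (left child = 0, right child = 1).

Codes:
  I: 1001 (length 4)
  B: 1000 (length 4)
  J: 11 (length 2)
  F: 101 (length 3)
  E: 0 (length 1)
Average code length: 160/80 = 2.0000 bits/symbol


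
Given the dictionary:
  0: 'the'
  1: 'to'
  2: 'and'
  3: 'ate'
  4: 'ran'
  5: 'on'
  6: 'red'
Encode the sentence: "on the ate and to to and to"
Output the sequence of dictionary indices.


Look up each word in the dictionary:
  'on' -> 5
  'the' -> 0
  'ate' -> 3
  'and' -> 2
  'to' -> 1
  'to' -> 1
  'and' -> 2
  'to' -> 1

Encoded: [5, 0, 3, 2, 1, 1, 2, 1]


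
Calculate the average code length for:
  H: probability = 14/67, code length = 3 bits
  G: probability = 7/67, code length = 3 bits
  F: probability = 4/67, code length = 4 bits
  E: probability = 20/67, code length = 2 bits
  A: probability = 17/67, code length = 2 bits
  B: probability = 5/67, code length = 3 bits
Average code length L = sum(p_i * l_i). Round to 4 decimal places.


Weighted contributions p_i * l_i:
  H: (14/67) * 3 = 42/67
  G: (7/67) * 3 = 21/67
  F: (4/67) * 4 = 16/67
  E: (20/67) * 2 = 40/67
  A: (17/67) * 2 = 34/67
  B: (5/67) * 3 = 15/67
Sum = (42 + 21 + 16 + 40 + 34 + 15)/67 = 168/67

L = 168/67 = 2.5075 bits/symbol


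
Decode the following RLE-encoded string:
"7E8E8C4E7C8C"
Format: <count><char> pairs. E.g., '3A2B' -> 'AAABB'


Expanding each <count><char> pair:
  7E -> 'EEEEEEE'
  8E -> 'EEEEEEEE'
  8C -> 'CCCCCCCC'
  4E -> 'EEEE'
  7C -> 'CCCCCCC'
  8C -> 'CCCCCCCC'

Decoded = EEEEEEEEEEEEEEECCCCCCCCEEEECCCCCCCCCCCCCCC


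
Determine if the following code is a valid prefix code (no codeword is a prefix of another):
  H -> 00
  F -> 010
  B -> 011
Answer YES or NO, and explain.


Checking each pair (does one codeword prefix another?):
  H='00' vs F='010': no prefix
  H='00' vs B='011': no prefix
  F='010' vs H='00': no prefix
  F='010' vs B='011': no prefix
  B='011' vs H='00': no prefix
  B='011' vs F='010': no prefix
No violation found over all pairs.

YES -- this is a valid prefix code. No codeword is a prefix of any other codeword.


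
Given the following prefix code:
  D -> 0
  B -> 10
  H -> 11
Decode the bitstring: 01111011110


Decoding step by step:
Bits 0 -> D
Bits 11 -> H
Bits 11 -> H
Bits 0 -> D
Bits 11 -> H
Bits 11 -> H
Bits 0 -> D


Decoded message: DHHDHHD


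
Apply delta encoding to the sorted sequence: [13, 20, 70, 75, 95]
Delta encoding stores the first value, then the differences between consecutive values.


First value: 13
Deltas:
  20 - 13 = 7
  70 - 20 = 50
  75 - 70 = 5
  95 - 75 = 20


Delta encoded: [13, 7, 50, 5, 20]


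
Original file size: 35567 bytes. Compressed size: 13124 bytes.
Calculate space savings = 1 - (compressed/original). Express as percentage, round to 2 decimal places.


ratio = compressed/original = 13124/35567 = 0.368994
savings = 1 - ratio = 1 - 0.368994 = 0.631006
as a percentage: 0.631006 * 100 = 63.1%

Space savings = 1 - 13124/35567 = 63.1%


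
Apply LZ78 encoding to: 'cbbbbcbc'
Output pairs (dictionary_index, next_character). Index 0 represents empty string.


LZ78 encoding steps:
Dictionary: {0: ''}
Step 1: w='' (idx 0), next='c' -> output (0, 'c'), add 'c' as idx 1
Step 2: w='' (idx 0), next='b' -> output (0, 'b'), add 'b' as idx 2
Step 3: w='b' (idx 2), next='b' -> output (2, 'b'), add 'bb' as idx 3
Step 4: w='b' (idx 2), next='c' -> output (2, 'c'), add 'bc' as idx 4
Step 5: w='bc' (idx 4), end of input -> output (4, '')


Encoded: [(0, 'c'), (0, 'b'), (2, 'b'), (2, 'c'), (4, '')]


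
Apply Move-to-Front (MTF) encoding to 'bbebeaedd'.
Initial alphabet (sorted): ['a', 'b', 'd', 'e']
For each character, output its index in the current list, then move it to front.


MTF encoding:
'b': index 1 in ['a', 'b', 'd', 'e'] -> ['b', 'a', 'd', 'e']
'b': index 0 in ['b', 'a', 'd', 'e'] -> ['b', 'a', 'd', 'e']
'e': index 3 in ['b', 'a', 'd', 'e'] -> ['e', 'b', 'a', 'd']
'b': index 1 in ['e', 'b', 'a', 'd'] -> ['b', 'e', 'a', 'd']
'e': index 1 in ['b', 'e', 'a', 'd'] -> ['e', 'b', 'a', 'd']
'a': index 2 in ['e', 'b', 'a', 'd'] -> ['a', 'e', 'b', 'd']
'e': index 1 in ['a', 'e', 'b', 'd'] -> ['e', 'a', 'b', 'd']
'd': index 3 in ['e', 'a', 'b', 'd'] -> ['d', 'e', 'a', 'b']
'd': index 0 in ['d', 'e', 'a', 'b'] -> ['d', 'e', 'a', 'b']


Output: [1, 0, 3, 1, 1, 2, 1, 3, 0]


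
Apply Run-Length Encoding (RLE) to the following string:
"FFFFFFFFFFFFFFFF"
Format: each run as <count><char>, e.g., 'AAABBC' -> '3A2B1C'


Scanning runs left to right:
  i=0: run of 'F' x 16 -> '16F'

RLE = 16F


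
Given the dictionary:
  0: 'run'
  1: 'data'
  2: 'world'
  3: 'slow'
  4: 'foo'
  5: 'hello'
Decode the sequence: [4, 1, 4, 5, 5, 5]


Look up each index in the dictionary:
  4 -> 'foo'
  1 -> 'data'
  4 -> 'foo'
  5 -> 'hello'
  5 -> 'hello'
  5 -> 'hello'

Decoded: "foo data foo hello hello hello"


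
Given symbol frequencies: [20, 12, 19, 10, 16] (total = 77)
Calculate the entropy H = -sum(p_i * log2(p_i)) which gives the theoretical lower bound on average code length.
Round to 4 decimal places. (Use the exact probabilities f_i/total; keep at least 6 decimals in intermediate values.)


Per-symbol terms -p_i * log2(p_i) with p_i = f_i/77:
  p = 20/77 = 0.259740: log2(p) = -1.944858, -p*log2(p) = 0.505158
  p = 12/77 = 0.155844: log2(p) = -2.681824, -p*log2(p) = 0.417947
  p = 19/77 = 0.246753: log2(p) = -2.018859, -p*log2(p) = 0.498160
  p = 10/77 = 0.129870: log2(p) = -2.944858, -p*log2(p) = 0.382449
  p = 16/77 = 0.207792: log2(p) = -2.266787, -p*log2(p) = 0.471021
H = 0.505158 + 0.417947 + 0.498160 + 0.382449 + 0.471021 = 2.274735

H = 2.2747 bits/symbol


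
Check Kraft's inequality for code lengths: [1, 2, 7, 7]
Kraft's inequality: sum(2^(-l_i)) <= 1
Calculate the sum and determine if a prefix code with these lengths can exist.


Sum = 2^(-1) + 2^(-2) + 2^(-7) + 2^(-7)
    = 0.5 + 0.25 + 0.0078125 + 0.0078125
    = 98/128 = 0.765625
Since 0.765625 <= 1, Kraft's inequality IS satisfied.
A prefix code with these lengths CAN exist.

Kraft sum = 0.765625. Satisfied.


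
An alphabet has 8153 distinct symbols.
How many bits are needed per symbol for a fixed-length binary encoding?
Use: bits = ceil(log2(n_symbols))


log2(8153) = 12.9931
Bracket: 2^12 = 4096 < 8153 <= 2^13 = 8192
So ceil(log2(8153)) = 13

bits = ceil(log2(8153)) = ceil(12.9931) = 13 bits


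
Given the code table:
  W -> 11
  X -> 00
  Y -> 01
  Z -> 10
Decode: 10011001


Decoding:
10 -> Z
01 -> Y
10 -> Z
01 -> Y


Result: ZYZY


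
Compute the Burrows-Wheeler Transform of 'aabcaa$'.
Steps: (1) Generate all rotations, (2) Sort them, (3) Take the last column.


Rotations (sorted):
  0: $aabcaa -> last char: a
  1: a$aabca -> last char: a
  2: aa$aabc -> last char: c
  3: aabcaa$ -> last char: $
  4: abcaa$a -> last char: a
  5: bcaa$aa -> last char: a
  6: caa$aab -> last char: b


BWT = aac$aab


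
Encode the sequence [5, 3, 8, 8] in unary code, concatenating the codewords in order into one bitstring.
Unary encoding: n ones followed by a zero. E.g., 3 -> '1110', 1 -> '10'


Encode each number as n ones followed by a terminating 0:
  5 -> 111110 (6 bits)
  3 -> 1110 (4 bits)
  8 -> 111111110 (9 bits)
  8 -> 111111110 (9 bits)
Total length = 6 + 4 + 9 + 9 = 28 bits.

Unary([5, 3, 8, 8]) = 1111101110111111110111111110 (28 bits)


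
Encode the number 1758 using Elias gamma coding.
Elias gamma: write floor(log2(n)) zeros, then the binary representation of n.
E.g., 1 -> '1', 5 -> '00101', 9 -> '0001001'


num_bits = floor(log2(1758)) + 1 = 11
leading_zeros = num_bits - 1 = 10
binary(1758) = 11011011110

Elias gamma(1758) = '0000000000' + '11011011110' = 000000000011011011110 (21 bits)


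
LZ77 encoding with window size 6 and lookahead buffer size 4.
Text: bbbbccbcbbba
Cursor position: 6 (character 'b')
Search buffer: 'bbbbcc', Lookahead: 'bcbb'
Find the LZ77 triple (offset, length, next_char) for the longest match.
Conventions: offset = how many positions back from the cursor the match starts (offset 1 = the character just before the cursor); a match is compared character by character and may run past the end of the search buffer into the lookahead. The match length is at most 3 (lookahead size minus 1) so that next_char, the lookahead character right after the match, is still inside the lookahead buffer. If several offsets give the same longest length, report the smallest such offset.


Try each offset into the search buffer:
  offset=1 (pos 5, char 'c'): match length 0
  offset=2 (pos 4, char 'c'): match length 0
  offset=3 (pos 3, char 'b'): match length 2
  offset=4 (pos 2, char 'b'): match length 1
  offset=5 (pos 1, char 'b'): match length 1
  offset=6 (pos 0, char 'b'): match length 1
Longest match has length 2 at offset 3.
next_char = character at position 6 + 2 = 8 -> 'b'

Best match: offset=3, length=2 (matching 'bc' starting at position 3)
LZ77 triple: (3, 2, 'b')


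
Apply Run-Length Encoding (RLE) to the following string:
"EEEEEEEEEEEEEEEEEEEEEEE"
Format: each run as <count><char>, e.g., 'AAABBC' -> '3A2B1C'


Scanning runs left to right:
  i=0: run of 'E' x 23 -> '23E'

RLE = 23E


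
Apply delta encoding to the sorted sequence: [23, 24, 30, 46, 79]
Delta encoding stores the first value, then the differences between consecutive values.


First value: 23
Deltas:
  24 - 23 = 1
  30 - 24 = 6
  46 - 30 = 16
  79 - 46 = 33


Delta encoded: [23, 1, 6, 16, 33]


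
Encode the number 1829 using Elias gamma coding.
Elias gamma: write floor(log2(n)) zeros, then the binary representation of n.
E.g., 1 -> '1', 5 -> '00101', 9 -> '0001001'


num_bits = floor(log2(1829)) + 1 = 11
leading_zeros = num_bits - 1 = 10
binary(1829) = 11100100101

Elias gamma(1829) = '0000000000' + '11100100101' = 000000000011100100101 (21 bits)


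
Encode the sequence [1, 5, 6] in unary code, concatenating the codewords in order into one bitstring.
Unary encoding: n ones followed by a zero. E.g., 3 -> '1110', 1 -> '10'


Encode each number as n ones followed by a terminating 0:
  1 -> 10 (2 bits)
  5 -> 111110 (6 bits)
  6 -> 1111110 (7 bits)
Total length = 2 + 6 + 7 = 15 bits.

Unary([1, 5, 6]) = 101111101111110 (15 bits)


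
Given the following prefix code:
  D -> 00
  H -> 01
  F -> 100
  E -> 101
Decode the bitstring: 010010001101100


Decoding step by step:
Bits 01 -> H
Bits 00 -> D
Bits 100 -> F
Bits 01 -> H
Bits 101 -> E
Bits 100 -> F


Decoded message: HDFHEF


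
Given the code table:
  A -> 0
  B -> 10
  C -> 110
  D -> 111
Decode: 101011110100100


Decoding:
10 -> B
10 -> B
111 -> D
10 -> B
10 -> B
0 -> A
10 -> B
0 -> A


Result: BBDBBABA


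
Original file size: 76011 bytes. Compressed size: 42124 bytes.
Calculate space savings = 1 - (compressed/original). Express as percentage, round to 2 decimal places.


ratio = compressed/original = 42124/76011 = 0.554183
savings = 1 - ratio = 1 - 0.554183 = 0.445817
as a percentage: 0.445817 * 100 = 44.58%

Space savings = 1 - 42124/76011 = 44.58%


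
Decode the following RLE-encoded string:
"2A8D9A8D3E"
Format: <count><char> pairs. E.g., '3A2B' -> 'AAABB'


Expanding each <count><char> pair:
  2A -> 'AA'
  8D -> 'DDDDDDDD'
  9A -> 'AAAAAAAAA'
  8D -> 'DDDDDDDD'
  3E -> 'EEE'

Decoded = AADDDDDDDDAAAAAAAAADDDDDDDDEEE


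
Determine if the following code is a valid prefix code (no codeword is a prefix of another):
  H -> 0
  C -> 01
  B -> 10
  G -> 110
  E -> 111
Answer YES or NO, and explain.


Checking each pair (does one codeword prefix another?):
  H='0' vs C='01': prefix -- VIOLATION

NO -- this is NOT a valid prefix code. H (0) is a prefix of C (01).


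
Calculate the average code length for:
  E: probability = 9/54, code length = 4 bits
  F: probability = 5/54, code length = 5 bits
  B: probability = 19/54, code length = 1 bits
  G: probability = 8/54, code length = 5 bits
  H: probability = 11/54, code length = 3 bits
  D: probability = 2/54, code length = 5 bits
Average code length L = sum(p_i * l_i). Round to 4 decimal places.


Weighted contributions p_i * l_i:
  E: (9/54) * 4 = 36/54
  F: (5/54) * 5 = 25/54
  B: (19/54) * 1 = 19/54
  G: (8/54) * 5 = 40/54
  H: (11/54) * 3 = 33/54
  D: (2/54) * 5 = 10/54
Sum = (36 + 25 + 19 + 40 + 33 + 10)/54 = 163/54

L = 163/54 = 3.0185 bits/symbol


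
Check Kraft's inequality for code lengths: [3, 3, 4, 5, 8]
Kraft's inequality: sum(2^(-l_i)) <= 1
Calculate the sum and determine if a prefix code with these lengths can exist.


Sum = 2^(-3) + 2^(-3) + 2^(-4) + 2^(-5) + 2^(-8)
    = 0.125 + 0.125 + 0.0625 + 0.03125 + 0.00390625
    = 89/256 = 0.34765625
Since 0.34765625 <= 1, Kraft's inequality IS satisfied.
A prefix code with these lengths CAN exist.

Kraft sum = 0.34765625. Satisfied.


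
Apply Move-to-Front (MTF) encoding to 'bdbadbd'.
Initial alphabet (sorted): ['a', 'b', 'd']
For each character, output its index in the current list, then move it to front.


MTF encoding:
'b': index 1 in ['a', 'b', 'd'] -> ['b', 'a', 'd']
'd': index 2 in ['b', 'a', 'd'] -> ['d', 'b', 'a']
'b': index 1 in ['d', 'b', 'a'] -> ['b', 'd', 'a']
'a': index 2 in ['b', 'd', 'a'] -> ['a', 'b', 'd']
'd': index 2 in ['a', 'b', 'd'] -> ['d', 'a', 'b']
'b': index 2 in ['d', 'a', 'b'] -> ['b', 'd', 'a']
'd': index 1 in ['b', 'd', 'a'] -> ['d', 'b', 'a']


Output: [1, 2, 1, 2, 2, 2, 1]


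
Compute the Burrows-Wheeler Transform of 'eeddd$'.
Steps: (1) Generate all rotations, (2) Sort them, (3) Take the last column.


Rotations (sorted):
  0: $eeddd -> last char: d
  1: d$eedd -> last char: d
  2: dd$eed -> last char: d
  3: ddd$ee -> last char: e
  4: eddd$e -> last char: e
  5: eeddd$ -> last char: $


BWT = dddee$


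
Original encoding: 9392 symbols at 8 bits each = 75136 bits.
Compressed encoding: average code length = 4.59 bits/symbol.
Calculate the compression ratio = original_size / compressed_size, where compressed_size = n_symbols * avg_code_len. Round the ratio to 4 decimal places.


original_size = n_symbols * orig_bits = 9392 * 8 = 75136 bits
compressed_size = n_symbols * avg_code_len = 9392 * 4.59 = 43109.28 bits
ratio = original_size / compressed_size = 75136 / 43109.28 = 1.7429

Compression ratio = 1.7429


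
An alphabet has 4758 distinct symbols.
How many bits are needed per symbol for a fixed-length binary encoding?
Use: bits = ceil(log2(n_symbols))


log2(4758) = 12.2161
Bracket: 2^12 = 4096 < 4758 <= 2^13 = 8192
So ceil(log2(4758)) = 13

bits = ceil(log2(4758)) = ceil(12.2161) = 13 bits


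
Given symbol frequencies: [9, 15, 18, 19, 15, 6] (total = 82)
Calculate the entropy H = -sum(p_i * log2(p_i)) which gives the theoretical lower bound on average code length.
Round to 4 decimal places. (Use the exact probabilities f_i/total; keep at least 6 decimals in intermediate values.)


Per-symbol terms -p_i * log2(p_i) with p_i = f_i/82:
  p = 9/82 = 0.109756: log2(p) = -3.187627, -p*log2(p) = 0.349862
  p = 15/82 = 0.182927: log2(p) = -2.450661, -p*log2(p) = 0.448292
  p = 18/82 = 0.219512: log2(p) = -2.187627, -p*log2(p) = 0.480211
  p = 19/82 = 0.231707: log2(p) = -2.109624, -p*log2(p) = 0.488815
  p = 15/82 = 0.182927: log2(p) = -2.450661, -p*log2(p) = 0.448292
  p = 6/82 = 0.073171: log2(p) = -3.772590, -p*log2(p) = 0.276043
H = 0.349862 + 0.448292 + 0.480211 + 0.488815 + 0.448292 + 0.276043 = 2.491515

H = 2.4915 bits/symbol


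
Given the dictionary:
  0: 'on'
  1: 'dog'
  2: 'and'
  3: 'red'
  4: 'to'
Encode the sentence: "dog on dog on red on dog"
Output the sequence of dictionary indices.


Look up each word in the dictionary:
  'dog' -> 1
  'on' -> 0
  'dog' -> 1
  'on' -> 0
  'red' -> 3
  'on' -> 0
  'dog' -> 1

Encoded: [1, 0, 1, 0, 3, 0, 1]


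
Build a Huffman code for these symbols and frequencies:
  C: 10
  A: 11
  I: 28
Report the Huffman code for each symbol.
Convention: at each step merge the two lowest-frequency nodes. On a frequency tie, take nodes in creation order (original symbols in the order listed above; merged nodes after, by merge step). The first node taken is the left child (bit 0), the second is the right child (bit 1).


Huffman tree construction:
Step 1: Merge C(10) + A(11) = 21
Step 2: Merge (C+A)(21) + I(28) = 49
Read each symbol's code off the tree from the root (left child = 0, right child = 1).

Codes:
  C: 00 (length 2)
  A: 01 (length 2)
  I: 1 (length 1)
Average code length: 70/49 = 1.4286 bits/symbol


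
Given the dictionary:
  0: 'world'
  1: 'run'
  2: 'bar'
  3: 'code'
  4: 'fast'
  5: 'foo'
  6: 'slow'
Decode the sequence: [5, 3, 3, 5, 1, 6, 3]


Look up each index in the dictionary:
  5 -> 'foo'
  3 -> 'code'
  3 -> 'code'
  5 -> 'foo'
  1 -> 'run'
  6 -> 'slow'
  3 -> 'code'

Decoded: "foo code code foo run slow code"


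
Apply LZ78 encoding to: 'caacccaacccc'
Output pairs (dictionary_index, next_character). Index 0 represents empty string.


LZ78 encoding steps:
Dictionary: {0: ''}
Step 1: w='' (idx 0), next='c' -> output (0, 'c'), add 'c' as idx 1
Step 2: w='' (idx 0), next='a' -> output (0, 'a'), add 'a' as idx 2
Step 3: w='a' (idx 2), next='c' -> output (2, 'c'), add 'ac' as idx 3
Step 4: w='c' (idx 1), next='c' -> output (1, 'c'), add 'cc' as idx 4
Step 5: w='a' (idx 2), next='a' -> output (2, 'a'), add 'aa' as idx 5
Step 6: w='cc' (idx 4), next='c' -> output (4, 'c'), add 'ccc' as idx 6
Step 7: w='c' (idx 1), end of input -> output (1, '')


Encoded: [(0, 'c'), (0, 'a'), (2, 'c'), (1, 'c'), (2, 'a'), (4, 'c'), (1, '')]


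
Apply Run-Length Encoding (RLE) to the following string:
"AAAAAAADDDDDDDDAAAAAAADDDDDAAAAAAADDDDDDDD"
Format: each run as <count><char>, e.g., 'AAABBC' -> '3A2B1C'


Scanning runs left to right:
  i=0: run of 'A' x 7 -> '7A'
  i=7: run of 'D' x 8 -> '8D'
  i=15: run of 'A' x 7 -> '7A'
  i=22: run of 'D' x 5 -> '5D'
  i=27: run of 'A' x 7 -> '7A'
  i=34: run of 'D' x 8 -> '8D'

RLE = 7A8D7A5D7A8D


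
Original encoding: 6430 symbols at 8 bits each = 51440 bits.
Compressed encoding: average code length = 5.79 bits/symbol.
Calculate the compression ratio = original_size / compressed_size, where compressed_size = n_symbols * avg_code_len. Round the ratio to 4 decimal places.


original_size = n_symbols * orig_bits = 6430 * 8 = 51440 bits
compressed_size = n_symbols * avg_code_len = 6430 * 5.79 = 37229.7 bits
ratio = original_size / compressed_size = 51440 / 37229.7 = 1.3817

Compression ratio = 1.3817


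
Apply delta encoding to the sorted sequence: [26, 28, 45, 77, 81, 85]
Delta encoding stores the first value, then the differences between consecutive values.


First value: 26
Deltas:
  28 - 26 = 2
  45 - 28 = 17
  77 - 45 = 32
  81 - 77 = 4
  85 - 81 = 4


Delta encoded: [26, 2, 17, 32, 4, 4]


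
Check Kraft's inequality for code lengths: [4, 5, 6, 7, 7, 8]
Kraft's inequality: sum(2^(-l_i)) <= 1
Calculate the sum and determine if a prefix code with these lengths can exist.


Sum = 2^(-4) + 2^(-5) + 2^(-6) + 2^(-7) + 2^(-7) + 2^(-8)
    = 0.0625 + 0.03125 + 0.015625 + 0.0078125 + 0.0078125 + 0.00390625
    = 33/256 = 0.12890625
Since 0.12890625 <= 1, Kraft's inequality IS satisfied.
A prefix code with these lengths CAN exist.

Kraft sum = 0.12890625. Satisfied.


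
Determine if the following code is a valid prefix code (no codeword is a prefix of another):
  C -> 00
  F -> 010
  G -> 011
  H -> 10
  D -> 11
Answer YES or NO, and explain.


Checking each pair (does one codeword prefix another?):
  C='00' vs F='010': no prefix
  C='00' vs G='011': no prefix
  C='00' vs H='10': no prefix
  C='00' vs D='11': no prefix
  F='010' vs C='00': no prefix
  F='010' vs G='011': no prefix
  F='010' vs H='10': no prefix
  F='010' vs D='11': no prefix
  G='011' vs C='00': no prefix
  G='011' vs F='010': no prefix
  G='011' vs H='10': no prefix
  G='011' vs D='11': no prefix
  H='10' vs C='00': no prefix
  H='10' vs F='010': no prefix
  H='10' vs G='011': no prefix
  H='10' vs D='11': no prefix
  D='11' vs C='00': no prefix
  D='11' vs F='010': no prefix
  D='11' vs G='011': no prefix
  D='11' vs H='10': no prefix
No violation found over all pairs.

YES -- this is a valid prefix code. No codeword is a prefix of any other codeword.
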